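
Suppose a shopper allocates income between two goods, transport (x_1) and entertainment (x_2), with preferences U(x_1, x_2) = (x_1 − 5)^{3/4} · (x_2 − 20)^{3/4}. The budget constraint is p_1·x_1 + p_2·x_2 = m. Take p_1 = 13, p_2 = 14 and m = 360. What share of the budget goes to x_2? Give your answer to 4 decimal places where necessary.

share on x_2 = 0.7986

MRS = (x_2−20)/(x_1−5). Tangency with p_1/p_2 gives x_2−20 = (p_1/p_2)·(x_1−5).
Substituting into the budget: x_1* = 5 + 0.5·(m − 5·p_1 − 20·p_2)/p_1, and x_2* = 20 + 0.5·(…)/p_2.
Discretionary income = 360 − 5·13 − 20·14 = 15; x_1* = 5 + 0.5·15/13 = 5.5769; x_2* = 20 + 0.5·15/14 = 20.5357.
Expenditure on x_2: 14·20.5357 = 287.5; share = 0.7986.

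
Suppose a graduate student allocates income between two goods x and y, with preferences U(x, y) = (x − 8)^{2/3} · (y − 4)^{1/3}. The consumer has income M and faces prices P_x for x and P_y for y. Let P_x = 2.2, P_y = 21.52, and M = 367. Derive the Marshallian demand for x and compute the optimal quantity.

Let x' = x−8, y' = y−4. MRS = 2·y'/x' = P_x/P_y.
Substituting into the budget: x* = 8 + 2/3·(M − 8·P_x − 4·P_y)/P_x, and y* = 4 + 1/3·(…)/P_y.
Discretionary income = 367 − 8·2.2 − 4·21.52 = 263.32; x* = 8 + 2/3·263.32/2.2 = 87.7939.

x* = 87.7939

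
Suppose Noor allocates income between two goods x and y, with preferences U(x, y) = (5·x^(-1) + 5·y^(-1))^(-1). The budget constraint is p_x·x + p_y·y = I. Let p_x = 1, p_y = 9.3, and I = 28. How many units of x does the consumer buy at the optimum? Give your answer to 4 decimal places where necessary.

With the ratio pinned down, the budget gives x* = I/(p_x + p_y·(y/x)) and y* = (y/x)·x*.
Numerically y/x = 0.327913, so x* = 28/(1 + 9.3·0.327913) = 6.9143.

x* = 6.9143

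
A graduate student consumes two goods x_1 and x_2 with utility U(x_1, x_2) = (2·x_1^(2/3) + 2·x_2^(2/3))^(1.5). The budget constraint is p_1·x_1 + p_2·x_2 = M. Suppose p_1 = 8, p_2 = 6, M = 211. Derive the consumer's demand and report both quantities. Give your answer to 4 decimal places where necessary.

x_1* = 9.495, x_2* = 22.5067

MU_x_1 ∝ 2·x_1^(-1/3), MU_x_2 ∝ 2·x_2^(-1/3), so MRS = (x_2/x_1)^(1/3) = p_1/p_2.
Hence x_2/x_1 = (p_1/p_2)^(1/(1/3)), i.e. raised to the 3 power.
With the ratio pinned down, the budget gives x_1* = M/(p_1 + p_2·(x_2/x_1)) and x_2* = (x_2/x_1)·x_1*.
Numerically x_2/x_1 = 2.37037, so x_1* = 211/(8 + 6·2.37037) = 9.495 and x_2* = 2.37037·9.495 = 22.5067.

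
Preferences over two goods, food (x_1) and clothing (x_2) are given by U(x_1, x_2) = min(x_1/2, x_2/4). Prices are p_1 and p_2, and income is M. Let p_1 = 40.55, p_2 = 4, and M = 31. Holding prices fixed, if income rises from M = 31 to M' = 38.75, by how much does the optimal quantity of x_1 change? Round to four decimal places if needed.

With perfect complements, no substitution: consume in ratio x_1:x_2 = 2:4.
Budget: p_1·x_1 + p_2·2·x_1 = M, so (2·p_1 + 4·p_2)·x_1 = 2·M.
Demand: x_1*(p_1,p_2,M) = 2·M/(2·p_1 + 4·p_2), x_2* = 4·M/(2·p_1 + 4·p_2).
Here 2·40.55 + 4·4 = 97.1, giving x_1* = 0.6385.
At M' = 38.75: x_1* = 0.7981. Change: 0.7981 − 0.6385 = 0.1596.

Δx_1* = 0.1596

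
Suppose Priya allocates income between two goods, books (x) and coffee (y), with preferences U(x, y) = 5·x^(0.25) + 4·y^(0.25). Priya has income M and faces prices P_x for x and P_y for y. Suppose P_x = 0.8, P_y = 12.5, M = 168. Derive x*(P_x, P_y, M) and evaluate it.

MU_x ∝ 5·x^(-0.75), MU_y ∝ 4·y^(-0.75), so MRS = (5/4)·(y/x)^(0.75) = P_x/P_y.
Hence y/x = ((4/5)·P_x/P_y)^(1/(0.75)), i.e. raised to the 4/3 power.
Substitute y = (y/x)·x into the budget: x* = M/(P_x + P_y·(y/x)).
Numerically y/x = 0.019012, so x* = 168/(0.8 + 12.5·0.019012) = 161.9044.

x* = 161.9044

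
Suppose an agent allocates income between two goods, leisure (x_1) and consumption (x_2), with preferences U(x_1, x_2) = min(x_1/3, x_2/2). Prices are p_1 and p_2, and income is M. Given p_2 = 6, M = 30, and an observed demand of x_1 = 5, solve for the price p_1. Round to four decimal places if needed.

p_1 = 2

With perfect complements, no substitution: consume in ratio x_1:x_2 = 3:2.
Budget: p_1·x_1 + p_2·(2/3)·x_1 = M, so (3·p_1 + 2·p_2)·x_1 = 3·M.
Demand: x_1*(p_1,p_2,M) = 3·M/(3·p_1 + 2·p_2), x_2* = 2·M/(3·p_1 + 2·p_2).
Set x_1* = 5 in the demand function and solve for p_1: p_1 = 2.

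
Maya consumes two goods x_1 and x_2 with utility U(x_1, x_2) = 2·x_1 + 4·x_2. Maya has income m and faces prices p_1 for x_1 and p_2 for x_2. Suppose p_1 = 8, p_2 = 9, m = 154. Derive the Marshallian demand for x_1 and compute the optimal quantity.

Linear utility — the consumer picks whichever good has higher MU/price: 2/8 = 0.25 vs 4/9 = 0.4444.
x_2 gives more utility per dollar, so spend all income on x_2: x_2* = m/p_2, x_1* = 0.
Numerically: x_1* = 0, x_2* = 17.1111.

x_1* = 0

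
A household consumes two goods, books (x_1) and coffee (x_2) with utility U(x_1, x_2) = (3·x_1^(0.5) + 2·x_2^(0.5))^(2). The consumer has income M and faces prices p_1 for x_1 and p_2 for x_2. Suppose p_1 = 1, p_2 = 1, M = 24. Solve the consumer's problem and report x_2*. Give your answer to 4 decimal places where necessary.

From the CES first-order condition, (3/2)·(x_2/x_1)^(0.5) = p_1/p_2.
Hence x_2/x_1 = ((2/3)·p_1/p_2)^(1/(0.5)), i.e. raised to the 2 power.
With the ratio pinned down, the budget gives x_1* = M/(p_1 + p_2·(x_2/x_1)) and x_2* = (x_2/x_1)·x_1*.
Numerically x_2/x_1 = 0.444444, so x_1* = 24/(1 + 1·0.444444) = 16.6154 and x_2* = 0.444444·16.6154 = 7.3846.

x_2* = 7.3846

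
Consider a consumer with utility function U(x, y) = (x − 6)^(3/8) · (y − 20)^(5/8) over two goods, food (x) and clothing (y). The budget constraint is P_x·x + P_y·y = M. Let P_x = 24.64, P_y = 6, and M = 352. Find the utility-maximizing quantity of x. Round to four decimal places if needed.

MRS = (3/5)·(y−20)/(x−6). Tangency with P_x/P_y gives y−20 = (5/3)·(P_x/P_y)·(x−6).
Substituting into the budget: x* = 6 + 0.375·(M − 6·P_x − 20·P_y)/P_x, and y* = 20 + 0.625·(…)/P_y.
Discretionary income = 352 − 6·24.64 − 20·6 = 84.16; x* = 6 + 0.375·84.16/24.64 = 7.2808.

x* = 7.2808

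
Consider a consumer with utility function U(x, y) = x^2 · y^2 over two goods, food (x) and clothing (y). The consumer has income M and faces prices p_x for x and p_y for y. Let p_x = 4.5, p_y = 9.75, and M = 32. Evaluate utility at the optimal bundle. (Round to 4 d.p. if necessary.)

Tangency: MRS = y/x = p_x/p_y.
Rearranging, p_y·y = p_x·x. Substituting into the budget gives p_x·x·(1 + 1) = M.
Demand: x*(p_x,p_y,M) = 0.5·M/p_x and y* = 0.5·M/p_y.
At p_x=4.5, p_y=9.75, M=32: x* = 0.5·32/4.5 = 3.5556, y* = 1.641.
Utility at the optimum: U(3.5556, 1.641) = 34.0444.

V = 34.0444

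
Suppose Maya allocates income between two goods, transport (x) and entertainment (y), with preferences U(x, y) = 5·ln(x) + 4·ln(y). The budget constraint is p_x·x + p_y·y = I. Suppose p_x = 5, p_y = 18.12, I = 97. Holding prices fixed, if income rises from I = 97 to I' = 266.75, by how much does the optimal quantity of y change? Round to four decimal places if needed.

Tangency: MRS = (5/4)·y/x = p_x/p_y.
So 5·p_y·y = 4·p_x·x; combined with the budget, a share 5/9 of income goes to x.
Demand: x*(p_x,p_y,I) = 5/9·I/p_x and y* = 4/9·I/p_y.
At p_x=5, p_y=18.12, I=97: y* = 4/9·97/18.12 = 2.3792.
At I' = 266.75: y* = 6.5428. Change: 6.5428 − 2.3792 = 4.1636.

Δy* = 4.1636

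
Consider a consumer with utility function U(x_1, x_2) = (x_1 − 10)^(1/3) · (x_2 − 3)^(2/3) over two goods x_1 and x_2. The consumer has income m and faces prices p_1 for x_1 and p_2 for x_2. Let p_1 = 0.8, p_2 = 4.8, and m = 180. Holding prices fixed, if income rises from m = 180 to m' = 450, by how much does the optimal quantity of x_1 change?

MRS = (1/2)·(x_2−3)/(x_1−10). Tangency with p_1/p_2 gives x_2−3 = 2·(p_1/p_2)·(x_1−10).
Substituting into the budget: x_1* = 10 + 1/3·(m − 10·p_1 − 3·p_2)/p_1, and x_2* = 3 + 2/3·(…)/p_2.
Discretionary income = 180 − 10·0.8 − 3·4.8 = 157.6; x_1* = 10 + 1/3·157.6/0.8 = 75.6667.
At m' = 450: x_1* = 188.1667. Change: 188.1667 − 75.6667 = 112.5.

Δx_1* = 112.5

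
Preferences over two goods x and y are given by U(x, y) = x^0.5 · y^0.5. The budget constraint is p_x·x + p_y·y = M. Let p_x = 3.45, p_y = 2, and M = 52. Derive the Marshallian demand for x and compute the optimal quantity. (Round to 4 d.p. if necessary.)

x* = 7.5362

At p_x=3.45, p_y=2, M=52: x* = 0.5·52/3.45 = 7.5362.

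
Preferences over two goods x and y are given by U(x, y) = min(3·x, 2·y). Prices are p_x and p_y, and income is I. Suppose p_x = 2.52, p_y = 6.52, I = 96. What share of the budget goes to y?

share on y = 0.7951

With perfect complements, no substitution: consume in ratio x:y = 2:3.
Budget: p_x·x + p_y·(3/2)·x = I, so (2·p_x + 3·p_y)·x = 2·I.
Demand: x*(p_x,p_y,I) = 2·I/(2·p_x + 3·p_y), y* = 3·I/(2·p_x + 3·p_y).
Here 2·2.52 + 3·6.52 = 24.6, giving x* = 7.8049 and y* = 11.7073.
Expenditure on y: 6.52·11.7073 = 76.3317; share = 0.7951.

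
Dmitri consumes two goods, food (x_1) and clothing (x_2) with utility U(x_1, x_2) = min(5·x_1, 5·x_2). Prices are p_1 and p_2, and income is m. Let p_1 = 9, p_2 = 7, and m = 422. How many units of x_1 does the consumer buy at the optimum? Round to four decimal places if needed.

Leontief preferences: the optimum is at the kink where x_1/5 = x_2/5, i.e. x_2 = x_1.
Budget: p_1·x_1 + p_2·x_1 = m, so (5·p_1 + 5·p_2)·x_1 = 5·m.
Demand: x_1*(p_1,p_2,m) = 5·m/(5·p_1 + 5·p_2), x_2* = 5·m/(5·p_1 + 5·p_2).
Here 5·9 + 5·7 = 80, giving x_1* = 26.375.

x_1* = 26.375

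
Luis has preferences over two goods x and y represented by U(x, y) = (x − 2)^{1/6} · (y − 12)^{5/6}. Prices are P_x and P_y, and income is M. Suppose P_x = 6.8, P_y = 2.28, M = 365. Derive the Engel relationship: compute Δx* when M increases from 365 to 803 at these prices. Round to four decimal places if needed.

MRS = (1/5)·(y−12)/(x−2). Tangency with P_x/P_y gives y−12 = 5·(P_x/P_y)·(x−2).
Substituting into the budget: x* = 2 + 1/6·(M − 2·P_x − 12·P_y)/P_x, and y* = 12 + 5/6·(…)/P_y.
Discretionary income = 365 − 2·6.8 − 12·2.28 = 324.04; x* = 2 + 1/6·324.04/6.8 = 9.9422.
At M' = 803: x* = 20.6775. Change: 20.6775 − 9.9422 = 10.7353.

Δx* = 10.7353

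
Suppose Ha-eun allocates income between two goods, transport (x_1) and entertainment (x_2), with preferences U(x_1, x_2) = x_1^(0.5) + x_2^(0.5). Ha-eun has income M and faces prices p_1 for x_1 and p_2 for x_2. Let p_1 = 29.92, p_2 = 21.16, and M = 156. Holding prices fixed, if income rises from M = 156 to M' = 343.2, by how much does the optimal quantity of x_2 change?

MU_x_1 ∝ x_1^(-0.5), MU_x_2 ∝ x_2^(-0.5), so MRS = (x_2/x_1)^(0.5) = p_1/p_2.
Hence x_2/x_1 = (p_1/p_2)^(1/(0.5)), i.e. raised to the 2 power.
With the ratio pinned down, the budget gives x_1* = M/(p_1 + p_2·(x_2/x_1)) and x_2* = (x_2/x_1)·x_1*.
Numerically x_2/x_1 = 1.999364, so x_1* = 156/(29.92 + 21.16·1.999364) = 2.1599 and x_2* = 1.999364·2.1599 = 4.3184.
At M' = 343.2: x_2* = 9.5004. Change: 9.5004 − 4.3184 = 5.182.

Δx_2* = 5.182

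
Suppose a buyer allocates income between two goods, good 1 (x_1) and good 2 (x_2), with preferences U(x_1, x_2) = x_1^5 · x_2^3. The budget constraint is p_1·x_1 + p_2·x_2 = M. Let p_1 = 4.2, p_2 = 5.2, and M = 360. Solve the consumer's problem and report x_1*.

Tangency: MRS = (5/3)·x_2/x_1 = p_1/p_2.
Rearranging, p_2·x_2 = (3/5)·p_1·x_1. Substituting into the budget gives p_1·x_1·(1 + (3/5)) = M.
Demand: x_1*(p_1,p_2,M) = 0.625·M/p_1 and x_2* = 0.375·M/p_2.
At p_1=4.2, p_2=5.2, M=360: x_1* = 0.625·360/4.2 = 53.5714.

x_1* = 53.5714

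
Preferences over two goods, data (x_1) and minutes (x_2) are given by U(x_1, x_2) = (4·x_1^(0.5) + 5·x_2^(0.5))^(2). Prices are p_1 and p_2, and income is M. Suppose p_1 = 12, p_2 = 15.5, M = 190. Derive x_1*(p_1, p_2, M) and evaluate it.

With the ratio pinned down, the budget gives x_1* = M/(p_1 + p_2·(x_2/x_1)) and x_2* = (x_2/x_1)·x_1*.
Numerically x_2/x_1 = 0.936524, so x_1* = 190/(12 + 15.5·0.936524) = 7.1655.

x_1* = 7.1655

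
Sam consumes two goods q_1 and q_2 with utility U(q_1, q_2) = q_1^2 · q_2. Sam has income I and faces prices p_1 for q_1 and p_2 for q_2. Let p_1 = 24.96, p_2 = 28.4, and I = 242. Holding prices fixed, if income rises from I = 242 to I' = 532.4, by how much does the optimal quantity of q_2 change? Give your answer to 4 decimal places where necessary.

Δq_2* = 3.4085

MU_q_1/MU_q_2 = (2·q_2)/(q_1); tangency sets this equal to p_1/p_2.
So 2·p_2·q_2 = p_1·q_1; combined with the budget, a share 2/3 of income goes to q_1.
Demand: q_1*(p_1,p_2,I) = 2/3·I/p_1 and q_2* = 1/3·I/p_2.
At p_1=24.96, p_2=28.4, I=242: q_2* = 1/3·242/28.4 = 2.8404.
At I' = 532.4: q_2* = 6.2488. Change: 6.2488 − 2.8404 = 3.4085.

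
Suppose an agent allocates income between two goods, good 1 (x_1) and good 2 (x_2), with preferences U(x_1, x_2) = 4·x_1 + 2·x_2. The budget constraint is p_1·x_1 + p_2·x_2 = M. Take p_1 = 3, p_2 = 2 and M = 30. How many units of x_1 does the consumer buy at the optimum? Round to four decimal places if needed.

Perfect substitutes: compare marginal utility per dollar. 4/p_1 vs 2/p_2 → 1.3333 vs 1.
x_1 gives more utility per dollar, so spend all income on x_1: x_1* = M/p_1, x_2* = 0.
Numerically: x_1* = 10, x_2* = 0.

x_1* = 10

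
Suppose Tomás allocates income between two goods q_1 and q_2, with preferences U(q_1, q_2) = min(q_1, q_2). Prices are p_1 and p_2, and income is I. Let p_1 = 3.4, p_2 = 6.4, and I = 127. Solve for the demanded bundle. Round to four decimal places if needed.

Leontief preferences: the optimum is at the kink where q_1/1 = q_2/1, i.e. q_2 = q_1.
Budget: p_1·q_1 + p_2·q_1 = I, so (p_1 + p_2)·q_1 = I.
Demand: q_1*(p_1,p_2,I) = I/(p_1 + p_2), q_2* = I/(p_1 + p_2).
Here 3.4 + 6.4 = 9.8, giving q_1* = 12.9592 and q_2* = 12.9592.

q_1* = 12.9592, q_2* = 12.9592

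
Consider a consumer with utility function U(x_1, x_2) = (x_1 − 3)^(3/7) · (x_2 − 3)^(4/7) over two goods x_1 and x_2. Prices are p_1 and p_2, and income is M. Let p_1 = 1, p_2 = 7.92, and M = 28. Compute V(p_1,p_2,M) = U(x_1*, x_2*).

Substituting into the budget: x_1* = 3 + 3/7·(M − 3·p_1 − 3·p_2)/p_1, and x_2* = 3 + 4/7·(…)/p_2.
Discretionary income = 28 − 3·1 − 3·7.92 = 1.24; x_1* = 3 + 3/7·1.24/1 = 3.5314; x_2* = 3 + 4/7·1.24/7.92 = 3.0895.
Utility at the optimum: U(3.5314, 3.0895) = 0.192.

V = 0.192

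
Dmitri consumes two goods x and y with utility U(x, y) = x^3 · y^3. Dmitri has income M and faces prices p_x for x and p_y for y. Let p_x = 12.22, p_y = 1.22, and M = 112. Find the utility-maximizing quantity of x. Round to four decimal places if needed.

Tangency: MRS = y/x = p_x/p_y.
Rearranging, p_y·y = p_x·x. Substituting into the budget gives p_x·x·(1 + 1) = M.
Demand: x*(p_x,p_y,M) = 0.5·M/p_x and y* = 0.5·M/p_y.
At p_x=12.22, p_y=1.22, M=112: x* = 0.5·112/12.22 = 4.5827.

x* = 4.5827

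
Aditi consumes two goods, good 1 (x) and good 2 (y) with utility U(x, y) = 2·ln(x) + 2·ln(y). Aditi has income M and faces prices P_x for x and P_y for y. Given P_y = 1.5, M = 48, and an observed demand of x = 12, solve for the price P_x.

P_x = 2

The MRS is y/x. Set MRS = P_x/P_y.
So 2·P_y·y = 2·P_x·x; combined with the budget, a share 0.5 of income goes to x.
Demand: x*(P_x,P_y,M) = 0.5·M/P_x and y* = 0.5·M/P_y.
Set x* = 12 in the demand function and solve for P_x: P_x = 2.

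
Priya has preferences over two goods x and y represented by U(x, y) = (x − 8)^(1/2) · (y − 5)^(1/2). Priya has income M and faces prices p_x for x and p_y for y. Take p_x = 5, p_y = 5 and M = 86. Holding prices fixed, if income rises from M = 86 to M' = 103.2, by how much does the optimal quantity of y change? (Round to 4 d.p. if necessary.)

Δy* = 1.72

Let x' = x−8, y' = y−5. MRS = y'/x' = p_x/p_y.
Substituting into the budget: x* = 8 + 0.5·(M − 8·p_x − 5·p_y)/p_x, and y* = 5 + 0.5·(…)/p_y.
Discretionary income = 86 − 8·5 − 5·5 = 21; y* = 5 + 0.5·21/5 = 7.1.
At M' = 103.2: y* = 8.82. Change: 8.82 − 7.1 = 1.72.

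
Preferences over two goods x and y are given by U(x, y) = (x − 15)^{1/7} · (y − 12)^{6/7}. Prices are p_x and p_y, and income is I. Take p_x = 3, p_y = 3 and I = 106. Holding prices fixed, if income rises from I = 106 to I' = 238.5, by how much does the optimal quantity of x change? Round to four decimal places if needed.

Δx* = 6.3095

MRS = (1/6)·(y−12)/(x−15). Tangency with p_x/p_y gives y−12 = 6·(p_x/p_y)·(x−15).
Substituting into the budget: x* = 15 + 1/7·(I − 15·p_x − 12·p_y)/p_x, and y* = 12 + 6/7·(…)/p_y.
Discretionary income = 106 − 15·3 − 12·3 = 25; x* = 15 + 1/7·25/3 = 16.1905.
At I' = 238.5: x* = 22.5. Change: 22.5 − 16.1905 = 6.3095.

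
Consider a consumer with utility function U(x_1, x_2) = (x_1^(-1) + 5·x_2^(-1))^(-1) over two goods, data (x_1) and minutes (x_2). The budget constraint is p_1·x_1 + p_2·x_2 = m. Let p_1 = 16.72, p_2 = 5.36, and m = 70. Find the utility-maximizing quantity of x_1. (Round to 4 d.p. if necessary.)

MU_x_1 ∝ x_1^(-2), MU_x_2 ∝ 5·x_2^(-2), so MRS = (1/5)·(x_2/x_1)^(2) = p_1/p_2.
Solve for the ratio: x_2/x_1 = [5·p_1/p_2]^(0.5).
Substitute x_2 = (x_2/x_1)·x_1 into the budget: x_1* = m/(p_1 + p_2·(x_2/x_1)).
Numerically x_2/x_1 = 3.949306, so x_1* = 70/(16.72 + 5.36·3.949306) = 1.8475.

x_1* = 1.8475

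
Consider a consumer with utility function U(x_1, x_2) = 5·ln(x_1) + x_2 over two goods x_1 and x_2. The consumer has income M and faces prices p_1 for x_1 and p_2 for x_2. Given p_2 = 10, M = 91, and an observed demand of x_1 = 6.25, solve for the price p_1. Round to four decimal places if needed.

p_1 = 8

Set MRS = p_1/p_2: (5/x_1)/1 = p_1/p_2.
So x_1*(p_1,p_2) = 5·p_2/p_1, independent of income; and x_2* = (M − 5·p_2)/p_2.
Set x_1* = 6.25 in the demand function and solve for p_1: p_1 = 8.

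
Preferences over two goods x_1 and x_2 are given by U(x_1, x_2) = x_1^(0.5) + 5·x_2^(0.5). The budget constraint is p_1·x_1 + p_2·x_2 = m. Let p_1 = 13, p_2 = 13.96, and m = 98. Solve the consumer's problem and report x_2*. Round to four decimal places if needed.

MU_x_1 ∝ x_1^(-0.5), MU_x_2 ∝ 5·x_2^(-0.5), so MRS = (1/5)·(x_2/x_1)^(0.5) = p_1/p_2.
Hence x_2/x_1 = (5·p_1/p_2)^(1/(0.5)), i.e. raised to the 2 power.
With the ratio pinned down, the budget gives x_1* = m/(p_1 + p_2·(x_2/x_1)) and x_2* = (x_2/x_1)·x_1*.
Numerically x_2/x_1 = 21.67983, so x_1* = 98/(13 + 13.96·21.67983) = 0.3105 and x_2* = 21.67983·0.3105 = 6.7309.

x_2* = 6.7309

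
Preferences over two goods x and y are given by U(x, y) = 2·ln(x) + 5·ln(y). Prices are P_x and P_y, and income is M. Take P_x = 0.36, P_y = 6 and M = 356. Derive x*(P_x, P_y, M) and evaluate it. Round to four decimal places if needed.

x* = 282.5397

Tangency: MRS = (2/5)·y/x = P_x/P_y.
So 2·P_y·y = 5·P_x·x; combined with the budget, a share 2/7 of income goes to x.
Demand: x*(P_x,P_y,M) = 2/7·M/P_x and y* = 5/7·M/P_y.
At P_x=0.36, P_y=6, M=356: x* = 2/7·356/0.36 = 282.5397.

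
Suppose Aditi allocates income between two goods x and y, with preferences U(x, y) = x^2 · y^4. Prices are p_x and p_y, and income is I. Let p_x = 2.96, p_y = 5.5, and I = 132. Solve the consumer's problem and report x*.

x* = 14.8649

Tangency: MRS = (1/2)·y/x = p_x/p_y.
So 2·p_y·y = 4·p_x·x; combined with the budget, a share 1/3 of income goes to x.
Demand: x*(p_x,p_y,I) = 1/3·I/p_x and y* = 2/3·I/p_y.
At p_x=2.96, p_y=5.5, I=132: x* = 1/3·132/2.96 = 14.8649.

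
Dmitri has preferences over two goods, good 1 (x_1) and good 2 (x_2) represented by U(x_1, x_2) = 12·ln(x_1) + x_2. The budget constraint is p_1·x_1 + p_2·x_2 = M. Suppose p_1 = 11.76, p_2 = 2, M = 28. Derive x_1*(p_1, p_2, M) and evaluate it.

MU_x_1 = 12/x_1, MU_x_2 = 1. Tangency: 12/x_1 = p_1/p_2.
So x_1*(p_1,p_2) = 12·p_2/p_1, independent of income; and x_2* = (M − 12·p_2)/p_2.
At the given prices: x_1* = 12·2/11.76 = 2.0408.

x_1* = 2.0408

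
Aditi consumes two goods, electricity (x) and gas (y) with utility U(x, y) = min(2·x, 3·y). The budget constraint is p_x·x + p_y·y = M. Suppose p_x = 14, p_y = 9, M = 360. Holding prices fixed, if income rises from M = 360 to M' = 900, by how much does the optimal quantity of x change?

Δx* = 27

Leontief preferences: the optimum is at the kink where x/3 = y/2, i.e. y = (2/3)·x.
Budget: p_x·x + p_y·(2/3)·x = M, so (3·p_x + 2·p_y)·x = 3·M.
Demand: x*(p_x,p_y,M) = 3·M/(3·p_x + 2·p_y), y* = 2·M/(3·p_x + 2·p_y).
Here 3·14 + 2·9 = 60, giving x* = 18.
At M' = 900: x* = 45. Change: 45 − 18 = 27.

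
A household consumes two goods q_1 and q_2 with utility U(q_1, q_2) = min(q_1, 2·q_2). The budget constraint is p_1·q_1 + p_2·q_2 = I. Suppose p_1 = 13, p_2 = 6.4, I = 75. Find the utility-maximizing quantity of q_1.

q_1* = 4.6296

Leontief preferences: the optimum is at the kink where q_1/2 = q_2/1, i.e. q_2 = (1/2)·q_1.
Budget: p_1·q_1 + p_2·(1/2)·q_1 = I, so (2·p_1 + p_2)·q_1 = 2·I.
Demand: q_1*(p_1,p_2,I) = 2·I/(2·p_1 + p_2), q_2* = I/(2·p_1 + p_2).
Here 2·13 + 6.4 = 32.4, giving q_1* = 4.6296.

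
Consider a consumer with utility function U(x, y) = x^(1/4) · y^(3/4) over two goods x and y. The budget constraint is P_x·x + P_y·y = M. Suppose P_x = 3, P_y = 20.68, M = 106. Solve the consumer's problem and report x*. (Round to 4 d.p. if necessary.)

x* = 8.8333

The MRS is (1/3)·y/x. Set MRS = P_x/P_y.
So 0.25·P_y·y = 0.75·P_x·x; combined with the budget, a share 0.25 of income goes to x.
Demand: x*(P_x,P_y,M) = 0.25·M/P_x and y* = 0.75·M/P_y.
At P_x=3, P_y=20.68, M=106: x* = 0.25·106/3 = 8.8333.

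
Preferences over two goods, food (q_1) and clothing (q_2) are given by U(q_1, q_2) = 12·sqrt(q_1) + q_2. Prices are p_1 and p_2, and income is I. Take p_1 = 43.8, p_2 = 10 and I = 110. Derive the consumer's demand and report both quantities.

Set MRS = p_1/p_2: 6·q_1^(−1/2) = p_1/p_2.
Solve: √q_1 = 6·p_2/p_1, so q_1*(p_1,p_2) = (6·p_2/p_1)², and q_2* = (I − p_1·q_1*)/p_2.
Plugging in: q_1* = (6·10/43.8)² = 1.8765, q_2* = 2.7808.

q_1* = 1.8765, q_2* = 2.7808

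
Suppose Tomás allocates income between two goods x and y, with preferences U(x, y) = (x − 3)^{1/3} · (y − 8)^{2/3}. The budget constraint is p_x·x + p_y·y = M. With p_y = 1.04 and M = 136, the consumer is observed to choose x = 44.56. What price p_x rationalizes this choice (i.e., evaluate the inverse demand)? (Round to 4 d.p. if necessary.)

MRS = (1/2)·(y−8)/(x−3). Tangency with p_x/p_y gives y−8 = 2·(p_x/p_y)·(x−3).
After buying the subsistence bundle (3, 8), a share 1/3 of the remaining income goes to x: x* = 3 + 1/3·(M − 3p_x − 8p_y)/p_x.
Set x* = 44.56 in the demand function and solve for p_x: p_x = 1.

p_x = 1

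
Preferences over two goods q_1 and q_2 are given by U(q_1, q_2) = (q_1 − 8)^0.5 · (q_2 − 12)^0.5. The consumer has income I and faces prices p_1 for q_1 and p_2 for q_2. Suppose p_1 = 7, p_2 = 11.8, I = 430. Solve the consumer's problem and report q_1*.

MRS = (q_2−12)/(q_1−8). Tangency with p_1/p_2 gives q_2−12 = (p_1/p_2)·(q_1−8).
After buying the subsistence bundle (8, 12), a share 0.5 of the remaining income goes to q_1: q_1* = 8 + 0.5·(I − 8p_1 − 12p_2)/p_1.
Discretionary income = 430 − 8·7 − 12·11.8 = 232.4; q_1* = 8 + 0.5·232.4/7 = 24.6.

q_1* = 24.6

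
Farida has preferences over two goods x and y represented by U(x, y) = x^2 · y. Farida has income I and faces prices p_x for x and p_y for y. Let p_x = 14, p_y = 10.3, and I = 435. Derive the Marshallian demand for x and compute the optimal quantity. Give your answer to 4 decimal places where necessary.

Demand: x*(p_x,p_y,I) = 2/3·I/p_x and y* = 1/3·I/p_y.
At p_x=14, p_y=10.3, I=435: x* = 2/3·435/14 = 20.7143.

x* = 20.7143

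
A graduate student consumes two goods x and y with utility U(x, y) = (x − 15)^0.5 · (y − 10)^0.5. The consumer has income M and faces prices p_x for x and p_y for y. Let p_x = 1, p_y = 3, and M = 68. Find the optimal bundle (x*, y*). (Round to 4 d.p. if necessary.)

This is Cobb-Douglas in (x−15, y−10): tangency gives 0.5·p_y·(y−10) = 0.5·p_x·(x−15).
Substituting into the budget: x* = 15 + 0.5·(M − 15·p_x − 10·p_y)/p_x, and y* = 10 + 0.5·(…)/p_y.
Discretionary income = 68 − 15·1 − 10·3 = 23; x* = 15 + 0.5·23/1 = 26.5; y* = 10 + 0.5·23/3 = 13.8333.

x* = 26.5, y* = 13.8333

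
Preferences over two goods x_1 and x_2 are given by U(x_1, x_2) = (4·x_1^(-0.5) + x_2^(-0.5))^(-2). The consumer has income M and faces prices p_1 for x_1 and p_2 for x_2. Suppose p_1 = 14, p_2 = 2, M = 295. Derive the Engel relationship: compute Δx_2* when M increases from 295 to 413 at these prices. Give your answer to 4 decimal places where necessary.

Δx_2* = 10.137

MRS = MU_x_1/MU_x_2 = 4·(x_2/x_1)^(1.5). Set equal to p_1/p_2.
Solve for the ratio: x_2/x_1 = [(1/4)·p_1/p_2]^(2/3).
Substitute x_2 = (x_2/x_1)·x_1 into the budget: x_1* = M/(p_1 + p_2·(x_2/x_1)).
Numerically x_2/x_1 = 1.452196, so x_1* = 295/(14 + 2·1.452196) = 17.4511 and x_2* = 1.452196·17.4511 = 25.3424.
At M' = 413: x_2* = 35.4794. Change: 35.4794 − 25.3424 = 10.137.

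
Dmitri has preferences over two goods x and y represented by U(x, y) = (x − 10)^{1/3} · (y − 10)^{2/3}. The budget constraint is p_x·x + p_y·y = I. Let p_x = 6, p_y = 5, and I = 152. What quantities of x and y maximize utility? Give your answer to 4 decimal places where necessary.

x* = 12.3333, y* = 15.6

MRS = (1/2)·(y−10)/(x−10). Tangency with p_x/p_y gives y−10 = 2·(p_x/p_y)·(x−10).
After buying the subsistence bundle (10, 10), a share 1/3 of the remaining income goes to x: x* = 10 + 1/3·(I − 10p_x − 10p_y)/p_x.
Discretionary income = 152 − 10·6 − 10·5 = 42; x* = 10 + 1/3·42/6 = 12.3333; y* = 10 + 2/3·42/5 = 15.6.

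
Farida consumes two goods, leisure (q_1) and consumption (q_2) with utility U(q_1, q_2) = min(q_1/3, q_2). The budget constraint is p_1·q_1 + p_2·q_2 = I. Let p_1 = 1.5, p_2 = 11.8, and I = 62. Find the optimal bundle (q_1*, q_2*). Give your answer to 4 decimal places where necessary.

Demand: q_1*(p_1,p_2,I) = 3·I/(3·p_1 + p_2), q_2* = I/(3·p_1 + p_2).
Here 3·1.5 + 11.8 = 16.3, giving q_1* = 11.411 and q_2* = 3.8037.

q_1* = 11.411, q_2* = 3.8037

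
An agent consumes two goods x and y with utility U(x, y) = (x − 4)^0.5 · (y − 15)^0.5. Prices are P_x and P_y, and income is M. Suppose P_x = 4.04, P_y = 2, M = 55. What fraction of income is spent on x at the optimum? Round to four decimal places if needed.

Let x' = x−4, y' = y−15. MRS = y'/x' = P_x/P_y.
After buying the subsistence bundle (4, 15), a share 0.5 of the remaining income goes to x: x* = 4 + 0.5·(M − 4P_x − 15P_y)/P_x.
Discretionary income = 55 − 4·4.04 − 15·2 = 8.84; x* = 4 + 0.5·8.84/4.04 = 5.0941; y* = 15 + 0.5·8.84/2 = 17.21.
Expenditure on x: 4.04·5.0941 = 20.58; share = 0.3742.

share on x = 0.3742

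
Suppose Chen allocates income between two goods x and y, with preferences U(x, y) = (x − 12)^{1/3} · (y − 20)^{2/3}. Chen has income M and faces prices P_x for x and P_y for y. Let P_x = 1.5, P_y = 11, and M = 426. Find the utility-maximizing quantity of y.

This is Cobb-Douglas in (x−12, y−20): tangency gives 1/3·P_y·(y−20) = 2/3·P_x·(x−12).
After buying the subsistence bundle (12, 20), a share 1/3 of the remaining income goes to x: x* = 12 + 1/3·(M − 12P_x − 20P_y)/P_x.
Discretionary income = 426 − 12·1.5 − 20·11 = 188; y* = 20 + 2/3·188/11 = 31.3939.

y* = 31.3939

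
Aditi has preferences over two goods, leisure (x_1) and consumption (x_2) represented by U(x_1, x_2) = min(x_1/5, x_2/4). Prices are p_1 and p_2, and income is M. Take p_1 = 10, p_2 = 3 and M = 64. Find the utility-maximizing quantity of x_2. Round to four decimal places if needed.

x_2* = 4.129

With perfect complements, no substitution: consume in ratio x_1:x_2 = 5:4.
Budget: p_1·x_1 + p_2·(4/5)·x_1 = M, so (5·p_1 + 4·p_2)·x_1 = 5·M.
Demand: x_1*(p_1,p_2,M) = 5·M/(5·p_1 + 4·p_2), x_2* = 4·M/(5·p_1 + 4·p_2).
Here 5·10 + 4·3 = 62, giving x_2* = 4.129.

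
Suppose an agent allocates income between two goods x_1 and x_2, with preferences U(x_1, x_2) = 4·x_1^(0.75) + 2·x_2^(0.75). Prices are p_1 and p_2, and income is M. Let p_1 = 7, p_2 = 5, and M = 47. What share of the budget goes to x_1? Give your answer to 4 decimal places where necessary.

share on x_1 = 0.8536

MRS = MU_x_1/MU_x_2 = 2·(x_2/x_1)^(0.25). Set equal to p_1/p_2.
Solve for the ratio: x_2/x_1 = [(1/2)·p_1/p_2]^(4).
With the ratio pinned down, the budget gives x_1* = M/(p_1 + p_2·(x_2/x_1)) and x_2* = (x_2/x_1)·x_1*.
Numerically x_2/x_1 = 0.2401, so x_1* = 47/(7 + 5·0.2401) = 5.7314 and x_2* = 0.2401·5.7314 = 1.3761.
Expenditure on x_1: 7·5.7314 = 40.1195; share = 0.8536.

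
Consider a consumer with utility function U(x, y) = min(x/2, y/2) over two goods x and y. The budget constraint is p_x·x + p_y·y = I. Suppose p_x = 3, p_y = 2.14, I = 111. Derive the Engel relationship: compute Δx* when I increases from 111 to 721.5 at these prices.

Δx* = 118.7743

Here 2·3 + 2·2.14 = 10.28, giving x* = 21.5953.
At I' = 721.5: x* = 140.3696. Change: 140.3696 − 21.5953 = 118.7743.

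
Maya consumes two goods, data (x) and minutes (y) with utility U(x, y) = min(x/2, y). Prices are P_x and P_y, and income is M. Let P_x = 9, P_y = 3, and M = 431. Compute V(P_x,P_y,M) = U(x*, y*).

Leontief preferences: the optimum is at the kink where x/2 = y/1, i.e. y = (1/2)·x.
Budget: P_x·x + P_y·(1/2)·x = M, so (2·P_x + P_y)·x = 2·M.
Demand: x*(P_x,P_y,M) = 2·M/(2·P_x + P_y), y* = M/(2·P_x + P_y).
Here 2·9 + 3 = 21, giving x* = 41.0476 and y* = 20.5238.
Utility at the optimum: U(41.0476, 20.5238) = 20.5238.

V = 20.5238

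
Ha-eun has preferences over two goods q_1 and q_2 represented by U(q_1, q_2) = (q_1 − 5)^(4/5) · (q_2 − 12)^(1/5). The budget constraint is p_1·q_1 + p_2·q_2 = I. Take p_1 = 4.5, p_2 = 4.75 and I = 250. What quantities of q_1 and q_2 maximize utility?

q_1* = 35.3111, q_2* = 19.1789

MRS = 4·(q_2−12)/(q_1−5). Tangency with p_1/p_2 gives q_2−12 = (1/4)·(p_1/p_2)·(q_1−5).
After buying the subsistence bundle (5, 12), a share 0.8 of the remaining income goes to q_1: q_1* = 5 + 0.8·(I − 5p_1 − 12p_2)/p_1.
Discretionary income = 250 − 5·4.5 − 12·4.75 = 170.5; q_1* = 5 + 0.8·170.5/4.5 = 35.3111; q_2* = 12 + 0.2·170.5/4.75 = 19.1789.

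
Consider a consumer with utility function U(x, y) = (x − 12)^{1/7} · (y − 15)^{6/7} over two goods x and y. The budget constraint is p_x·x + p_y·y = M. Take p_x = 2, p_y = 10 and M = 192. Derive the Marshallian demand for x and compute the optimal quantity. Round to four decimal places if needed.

MRS = (1/6)·(y−15)/(x−12). Tangency with p_x/p_y gives y−15 = 6·(p_x/p_y)·(x−12).
After buying the subsistence bundle (12, 15), a share 1/7 of the remaining income goes to x: x* = 12 + 1/7·(M − 12p_x − 15p_y)/p_x.
Discretionary income = 192 − 12·2 − 15·10 = 18; x* = 12 + 1/7·18/2 = 13.2857.

x* = 13.2857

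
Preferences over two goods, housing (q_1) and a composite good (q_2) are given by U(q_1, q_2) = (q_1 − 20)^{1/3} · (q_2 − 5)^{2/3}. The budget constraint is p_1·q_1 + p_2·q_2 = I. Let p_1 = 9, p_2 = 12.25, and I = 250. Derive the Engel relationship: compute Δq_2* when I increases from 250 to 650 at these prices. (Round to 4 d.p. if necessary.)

Δq_2* = 21.7687

Let q_1' = q_1−20, q_2' = q_2−5. MRS = (1/2)·q_2'/q_1' = p_1/p_2.
After buying the subsistence bundle (20, 5), a share 1/3 of the remaining income goes to q_1: q_1* = 20 + 1/3·(I − 20p_1 − 5p_2)/p_1.
Discretionary income = 250 − 20·9 − 5·12.25 = 8.75; q_2* = 5 + 2/3·8.75/12.25 = 5.4762.
At I' = 650: q_2* = 27.2449. Change: 27.2449 − 5.4762 = 21.7687.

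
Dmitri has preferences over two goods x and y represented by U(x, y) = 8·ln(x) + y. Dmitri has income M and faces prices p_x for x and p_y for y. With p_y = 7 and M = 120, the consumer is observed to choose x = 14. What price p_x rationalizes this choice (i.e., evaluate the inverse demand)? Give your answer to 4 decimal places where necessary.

p_x = 4

Set MRS = p_x/p_y: (8/x)/1 = p_x/p_y.
So x*(p_x,p_y) = 8·p_y/p_x, independent of income; and y* = (M − 8·p_y)/p_y.
Set x* = 14 in the demand function and solve for p_x: p_x = 4.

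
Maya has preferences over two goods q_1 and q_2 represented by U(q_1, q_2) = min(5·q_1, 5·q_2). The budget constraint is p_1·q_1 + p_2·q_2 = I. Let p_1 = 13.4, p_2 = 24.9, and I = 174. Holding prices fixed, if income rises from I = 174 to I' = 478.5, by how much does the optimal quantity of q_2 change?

Leontief preferences: the optimum is at the kink where q_1/5 = q_2/5, i.e. q_2 = q_1.
Budget: p_1·q_1 + p_2·q_1 = I, so (5·p_1 + 5·p_2)·q_1 = 5·I.
Demand: q_1*(p_1,p_2,I) = 5·I/(5·p_1 + 5·p_2), q_2* = 5·I/(5·p_1 + 5·p_2).
Here 5·13.4 + 5·24.9 = 191.5, giving q_2* = 4.5431.
At I' = 478.5: q_2* = 12.4935. Change: 12.4935 − 4.5431 = 7.9504.

Δq_2* = 7.9504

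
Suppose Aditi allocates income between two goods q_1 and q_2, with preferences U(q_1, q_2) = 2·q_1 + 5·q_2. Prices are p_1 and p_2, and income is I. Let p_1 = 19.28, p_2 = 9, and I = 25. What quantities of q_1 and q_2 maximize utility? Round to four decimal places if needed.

q_1* = 0, q_2* = 2.7778

Numerically: q_1* = 0, q_2* = 2.7778.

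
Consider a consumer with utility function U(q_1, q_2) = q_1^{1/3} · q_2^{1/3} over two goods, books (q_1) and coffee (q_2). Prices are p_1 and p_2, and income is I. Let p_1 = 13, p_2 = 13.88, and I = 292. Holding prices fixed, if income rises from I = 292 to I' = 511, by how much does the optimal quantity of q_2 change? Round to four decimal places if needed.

Δq_2* = 7.889

At p_1=13, p_2=13.88, I=292: q_2* = 0.5·292/13.88 = 10.5187.
At I' = 511: q_2* = 18.4078. Change: 18.4078 − 10.5187 = 7.889.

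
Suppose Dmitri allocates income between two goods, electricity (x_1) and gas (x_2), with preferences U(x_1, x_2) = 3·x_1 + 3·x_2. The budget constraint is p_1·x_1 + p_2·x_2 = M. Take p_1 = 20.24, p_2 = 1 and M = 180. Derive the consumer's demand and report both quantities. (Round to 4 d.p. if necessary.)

Linear utility — the consumer picks whichever good has higher MU/price: 3/20.24 = 0.1482 vs 3/1 = 3.
x_2 gives more utility per dollar, so spend all income on x_2: x_2* = M/p_2, x_1* = 0.
Numerically: x_1* = 0, x_2* = 180.

x_1* = 0, x_2* = 180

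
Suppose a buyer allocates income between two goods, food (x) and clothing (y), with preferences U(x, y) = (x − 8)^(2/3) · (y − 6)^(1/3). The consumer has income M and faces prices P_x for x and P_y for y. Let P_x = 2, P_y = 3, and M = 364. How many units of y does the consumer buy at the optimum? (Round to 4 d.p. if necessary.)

Let x' = x−8, y' = y−6. MRS = 2·y'/x' = P_x/P_y.
After buying the subsistence bundle (8, 6), a share 2/3 of the remaining income goes to x: x* = 8 + 2/3·(M − 8P_x − 6P_y)/P_x.
Discretionary income = 364 − 8·2 − 6·3 = 330; y* = 6 + 1/3·330/3 = 42.6667.

y* = 42.6667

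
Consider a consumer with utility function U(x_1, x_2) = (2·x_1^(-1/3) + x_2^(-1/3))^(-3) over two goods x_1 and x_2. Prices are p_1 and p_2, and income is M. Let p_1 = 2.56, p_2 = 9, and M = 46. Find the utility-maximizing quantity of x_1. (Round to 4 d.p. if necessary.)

x_1* = 9.9045

MRS = MU_x_1/MU_x_2 = 2·(x_2/x_1)^(4/3). Set equal to p_1/p_2.
Hence x_2/x_1 = ((1/2)·p_1/p_2)^(1/(4/3)), i.e. raised to the 0.75 power.
With the ratio pinned down, the budget gives x_1* = M/(p_1 + p_2·(x_2/x_1)) and x_2* = (x_2/x_1)·x_1*.
Numerically x_2/x_1 = 0.231593, so x_1* = 46/(2.56 + 9·0.231593) = 9.9045.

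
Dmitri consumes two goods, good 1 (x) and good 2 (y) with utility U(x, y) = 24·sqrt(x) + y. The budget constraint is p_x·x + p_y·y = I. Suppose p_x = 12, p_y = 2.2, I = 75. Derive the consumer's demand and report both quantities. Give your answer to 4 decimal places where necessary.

Plugging in: x* = (12·2.2/12)² = 4.84, y* = 7.6909.

x* = 4.84, y* = 7.6909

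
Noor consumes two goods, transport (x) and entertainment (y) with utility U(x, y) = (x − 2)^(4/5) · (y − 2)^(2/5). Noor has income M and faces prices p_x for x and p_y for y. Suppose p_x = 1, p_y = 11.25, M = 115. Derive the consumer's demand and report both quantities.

x* = 62.3333, y* = 4.6815

Discretionary income = 115 − 2·1 − 2·11.25 = 90.5; x* = 2 + 2/3·90.5/1 = 62.3333; y* = 2 + 1/3·90.5/11.25 = 4.6815.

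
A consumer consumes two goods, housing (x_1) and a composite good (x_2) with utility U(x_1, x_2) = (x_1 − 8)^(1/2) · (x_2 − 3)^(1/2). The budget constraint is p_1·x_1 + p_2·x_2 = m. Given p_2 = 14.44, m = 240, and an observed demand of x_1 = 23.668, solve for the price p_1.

MRS = (x_2−3)/(x_1−8). Tangency with p_1/p_2 gives x_2−3 = (p_1/p_2)·(x_1−8).
After buying the subsistence bundle (8, 3), a share 0.5 of the remaining income goes to x_1: x_1* = 8 + 0.5·(m − 8p_1 − 3p_2)/p_1.
Set x_1* = 23.668 in the demand function and solve for p_1: p_1 = 5.

p_1 = 5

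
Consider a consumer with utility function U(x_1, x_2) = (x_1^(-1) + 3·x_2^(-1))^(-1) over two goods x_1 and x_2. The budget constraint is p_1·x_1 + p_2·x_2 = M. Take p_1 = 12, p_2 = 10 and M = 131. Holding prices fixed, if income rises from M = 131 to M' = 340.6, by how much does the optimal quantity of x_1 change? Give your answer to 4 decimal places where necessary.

MRS = MU_x_1/MU_x_2 = (1/3)·(x_2/x_1)^(2). Set equal to p_1/p_2.
Hence x_2/x_1 = (3·p_1/p_2)^(1/(2)), i.e. raised to the 0.5 power.
With the ratio pinned down, the budget gives x_1* = M/(p_1 + p_2·(x_2/x_1)) and x_2* = (x_2/x_1)·x_1*.
Numerically x_2/x_1 = 1.897367, so x_1* = 131/(12 + 10·1.897367) = 4.2294.
At M' = 340.6: x_1* = 10.9964. Change: 10.9964 − 4.2294 = 6.767.

Δx_1* = 6.767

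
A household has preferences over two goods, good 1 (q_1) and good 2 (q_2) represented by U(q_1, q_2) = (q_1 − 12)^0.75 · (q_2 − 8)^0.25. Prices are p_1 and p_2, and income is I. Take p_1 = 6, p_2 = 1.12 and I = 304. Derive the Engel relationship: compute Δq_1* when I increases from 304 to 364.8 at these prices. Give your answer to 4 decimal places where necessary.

This is Cobb-Douglas in (q_1−12, q_2−8): tangency gives 0.75·p_2·(q_2−8) = 0.25·p_1·(q_1−12).
After buying the subsistence bundle (12, 8), a share 0.75 of the remaining income goes to q_1: q_1* = 12 + 0.75·(I − 12p_1 − 8p_2)/p_1.
Discretionary income = 304 − 12·6 − 8·1.12 = 223.04; q_1* = 12 + 0.75·223.04/6 = 39.88.
At I' = 364.8: q_1* = 47.48. Change: 47.48 − 39.88 = 7.6.

Δq_1* = 7.6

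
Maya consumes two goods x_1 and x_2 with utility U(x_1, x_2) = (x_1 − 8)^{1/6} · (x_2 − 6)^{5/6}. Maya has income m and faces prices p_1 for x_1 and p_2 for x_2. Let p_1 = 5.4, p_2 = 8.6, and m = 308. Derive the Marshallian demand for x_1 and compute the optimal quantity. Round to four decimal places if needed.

Discretionary income = 308 − 8·5.4 − 6·8.6 = 213.2; x_1* = 8 + 1/6·213.2/5.4 = 14.5802.

x_1* = 14.5802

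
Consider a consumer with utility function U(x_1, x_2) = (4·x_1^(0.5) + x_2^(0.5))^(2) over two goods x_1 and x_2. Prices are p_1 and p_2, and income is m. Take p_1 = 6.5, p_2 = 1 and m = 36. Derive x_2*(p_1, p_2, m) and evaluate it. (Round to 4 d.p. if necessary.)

MU_x_1 ∝ 4·x_1^(-0.5), MU_x_2 ∝ x_2^(-0.5), so MRS = 4·(x_2/x_1)^(0.5) = p_1/p_2.
Solve for the ratio: x_2/x_1 = [(1/4)·p_1/p_2]^(2).
Substitute x_2 = (x_2/x_1)·x_1 into the budget: x_1* = m/(p_1 + p_2·(x_2/x_1)).
Numerically x_2/x_1 = 2.640625, so x_1* = 36/(6.5 + 1·2.640625) = 3.9385 and x_2* = 2.640625·3.9385 = 10.4.

x_2* = 10.4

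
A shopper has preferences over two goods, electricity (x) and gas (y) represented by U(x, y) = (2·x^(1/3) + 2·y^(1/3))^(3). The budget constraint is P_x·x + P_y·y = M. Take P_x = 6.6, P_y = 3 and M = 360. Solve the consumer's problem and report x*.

x* = 21.9654

MRS = MU_x/MU_y = (y/x)^(2/3). Set equal to P_x/P_y.
Hence y/x = (P_x/P_y)^(1/(2/3)), i.e. raised to the 1.5 power.
With the ratio pinned down, the budget gives x* = M/(P_x + P_y·(y/x)) and y* = (y/x)·x*.
Numerically y/x = 3.263127, so x* = 360/(6.6 + 3·3.263127) = 21.9654.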